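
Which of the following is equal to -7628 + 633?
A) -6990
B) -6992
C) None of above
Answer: C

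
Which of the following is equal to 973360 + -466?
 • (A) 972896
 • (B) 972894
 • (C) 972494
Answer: B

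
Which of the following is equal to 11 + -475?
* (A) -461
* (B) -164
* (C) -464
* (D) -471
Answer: C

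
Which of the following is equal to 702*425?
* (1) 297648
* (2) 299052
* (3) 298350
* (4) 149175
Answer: 3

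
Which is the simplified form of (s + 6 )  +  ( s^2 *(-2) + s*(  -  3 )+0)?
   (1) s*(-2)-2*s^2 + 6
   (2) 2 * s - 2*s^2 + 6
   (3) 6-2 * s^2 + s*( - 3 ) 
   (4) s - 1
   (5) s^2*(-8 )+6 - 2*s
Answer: 1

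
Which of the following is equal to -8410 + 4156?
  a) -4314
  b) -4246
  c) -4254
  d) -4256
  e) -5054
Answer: c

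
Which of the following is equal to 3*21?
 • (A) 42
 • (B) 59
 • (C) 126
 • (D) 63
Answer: D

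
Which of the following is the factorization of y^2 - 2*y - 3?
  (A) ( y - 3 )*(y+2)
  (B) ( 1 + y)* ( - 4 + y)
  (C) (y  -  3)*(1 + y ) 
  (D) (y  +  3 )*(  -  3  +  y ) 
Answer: C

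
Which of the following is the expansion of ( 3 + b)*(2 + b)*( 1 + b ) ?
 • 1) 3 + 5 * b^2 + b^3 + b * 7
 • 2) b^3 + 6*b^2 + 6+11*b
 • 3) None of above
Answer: 2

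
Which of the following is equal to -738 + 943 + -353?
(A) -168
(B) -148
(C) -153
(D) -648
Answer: B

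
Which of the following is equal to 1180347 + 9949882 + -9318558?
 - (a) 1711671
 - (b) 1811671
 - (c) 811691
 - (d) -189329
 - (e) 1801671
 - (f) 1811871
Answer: b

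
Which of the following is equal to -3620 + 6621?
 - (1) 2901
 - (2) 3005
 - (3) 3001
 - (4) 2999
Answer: 3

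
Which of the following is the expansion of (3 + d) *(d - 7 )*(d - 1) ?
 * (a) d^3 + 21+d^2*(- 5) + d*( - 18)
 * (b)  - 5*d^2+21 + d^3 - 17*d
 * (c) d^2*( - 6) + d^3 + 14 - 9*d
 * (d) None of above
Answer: b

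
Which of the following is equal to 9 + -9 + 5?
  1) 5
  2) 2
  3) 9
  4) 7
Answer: 1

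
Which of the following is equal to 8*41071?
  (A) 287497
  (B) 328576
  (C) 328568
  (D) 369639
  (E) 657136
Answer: C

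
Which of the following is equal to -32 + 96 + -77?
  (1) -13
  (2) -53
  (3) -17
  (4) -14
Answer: 1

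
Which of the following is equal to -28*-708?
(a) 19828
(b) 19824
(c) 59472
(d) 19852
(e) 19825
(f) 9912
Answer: b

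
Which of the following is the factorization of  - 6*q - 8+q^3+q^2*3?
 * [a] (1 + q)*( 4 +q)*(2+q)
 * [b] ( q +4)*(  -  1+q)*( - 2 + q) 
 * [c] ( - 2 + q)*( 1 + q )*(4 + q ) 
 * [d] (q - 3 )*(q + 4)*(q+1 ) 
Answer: c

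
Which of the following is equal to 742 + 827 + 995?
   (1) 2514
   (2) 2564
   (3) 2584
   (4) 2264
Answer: 2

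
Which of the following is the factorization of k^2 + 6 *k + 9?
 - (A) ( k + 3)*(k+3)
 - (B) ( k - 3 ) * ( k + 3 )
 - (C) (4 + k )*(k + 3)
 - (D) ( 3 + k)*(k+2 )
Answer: A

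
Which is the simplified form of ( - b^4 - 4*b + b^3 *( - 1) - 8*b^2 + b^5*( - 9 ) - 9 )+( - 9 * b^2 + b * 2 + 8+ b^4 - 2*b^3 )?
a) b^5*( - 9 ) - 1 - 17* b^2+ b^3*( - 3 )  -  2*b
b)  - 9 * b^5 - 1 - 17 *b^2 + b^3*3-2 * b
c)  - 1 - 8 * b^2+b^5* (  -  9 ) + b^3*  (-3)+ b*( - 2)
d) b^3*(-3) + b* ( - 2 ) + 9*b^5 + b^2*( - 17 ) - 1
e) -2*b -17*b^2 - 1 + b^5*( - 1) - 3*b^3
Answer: a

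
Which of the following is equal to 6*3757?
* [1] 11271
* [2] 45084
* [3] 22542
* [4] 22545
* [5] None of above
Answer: 3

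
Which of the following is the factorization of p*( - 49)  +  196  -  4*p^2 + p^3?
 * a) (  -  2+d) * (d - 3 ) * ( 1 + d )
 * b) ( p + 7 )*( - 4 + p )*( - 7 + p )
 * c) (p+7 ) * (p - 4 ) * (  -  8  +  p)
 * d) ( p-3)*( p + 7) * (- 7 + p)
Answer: b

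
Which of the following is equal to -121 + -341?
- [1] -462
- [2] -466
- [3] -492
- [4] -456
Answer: 1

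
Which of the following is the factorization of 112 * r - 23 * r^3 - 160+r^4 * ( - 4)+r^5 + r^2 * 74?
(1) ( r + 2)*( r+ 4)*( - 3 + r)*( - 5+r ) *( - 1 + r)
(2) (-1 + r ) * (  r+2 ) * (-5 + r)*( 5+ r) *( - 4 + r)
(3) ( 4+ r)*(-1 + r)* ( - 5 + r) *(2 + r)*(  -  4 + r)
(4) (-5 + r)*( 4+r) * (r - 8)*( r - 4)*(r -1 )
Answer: 3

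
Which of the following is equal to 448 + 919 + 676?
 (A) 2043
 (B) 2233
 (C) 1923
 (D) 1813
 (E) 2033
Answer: A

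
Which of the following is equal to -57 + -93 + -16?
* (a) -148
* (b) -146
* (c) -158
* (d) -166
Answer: d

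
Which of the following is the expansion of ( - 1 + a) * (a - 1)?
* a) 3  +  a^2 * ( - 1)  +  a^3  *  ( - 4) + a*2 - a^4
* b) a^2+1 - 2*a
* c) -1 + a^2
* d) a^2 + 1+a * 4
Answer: b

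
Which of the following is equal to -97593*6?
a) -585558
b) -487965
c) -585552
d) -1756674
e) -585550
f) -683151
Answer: a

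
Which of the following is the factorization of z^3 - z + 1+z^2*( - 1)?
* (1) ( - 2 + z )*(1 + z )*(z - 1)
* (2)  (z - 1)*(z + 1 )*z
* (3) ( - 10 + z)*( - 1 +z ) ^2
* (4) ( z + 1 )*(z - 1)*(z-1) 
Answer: 4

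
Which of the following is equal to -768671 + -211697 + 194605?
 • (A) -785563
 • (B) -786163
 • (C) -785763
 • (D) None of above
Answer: C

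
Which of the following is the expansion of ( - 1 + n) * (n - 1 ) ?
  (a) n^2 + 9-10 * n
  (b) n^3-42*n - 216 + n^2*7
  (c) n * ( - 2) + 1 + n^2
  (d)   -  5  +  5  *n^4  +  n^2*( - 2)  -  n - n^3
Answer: c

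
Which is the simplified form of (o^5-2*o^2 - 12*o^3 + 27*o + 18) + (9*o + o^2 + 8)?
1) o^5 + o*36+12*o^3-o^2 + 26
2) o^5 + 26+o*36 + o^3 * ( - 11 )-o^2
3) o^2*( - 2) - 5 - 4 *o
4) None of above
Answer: 4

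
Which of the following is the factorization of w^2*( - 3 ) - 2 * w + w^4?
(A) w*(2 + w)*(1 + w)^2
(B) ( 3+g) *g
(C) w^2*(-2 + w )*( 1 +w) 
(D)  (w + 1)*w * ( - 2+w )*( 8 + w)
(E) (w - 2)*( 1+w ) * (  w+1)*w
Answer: E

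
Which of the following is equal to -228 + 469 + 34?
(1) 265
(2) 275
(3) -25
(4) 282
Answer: 2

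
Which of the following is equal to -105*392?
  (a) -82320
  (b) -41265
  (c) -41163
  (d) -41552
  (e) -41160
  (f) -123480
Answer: e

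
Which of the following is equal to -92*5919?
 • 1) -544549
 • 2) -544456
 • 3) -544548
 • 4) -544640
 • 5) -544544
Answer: 3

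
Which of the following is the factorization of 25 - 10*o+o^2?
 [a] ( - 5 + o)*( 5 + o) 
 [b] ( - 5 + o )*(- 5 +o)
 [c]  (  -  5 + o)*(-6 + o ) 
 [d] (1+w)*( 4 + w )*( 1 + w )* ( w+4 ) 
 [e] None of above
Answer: b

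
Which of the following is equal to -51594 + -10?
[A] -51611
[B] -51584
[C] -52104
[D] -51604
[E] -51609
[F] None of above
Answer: D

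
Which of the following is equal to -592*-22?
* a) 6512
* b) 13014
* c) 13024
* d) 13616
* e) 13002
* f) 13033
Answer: c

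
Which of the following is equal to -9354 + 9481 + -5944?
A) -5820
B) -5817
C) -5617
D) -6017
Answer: B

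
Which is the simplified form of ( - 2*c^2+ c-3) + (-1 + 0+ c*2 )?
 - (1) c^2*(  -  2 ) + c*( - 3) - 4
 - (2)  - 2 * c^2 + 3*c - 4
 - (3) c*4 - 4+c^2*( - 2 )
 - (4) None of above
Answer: 2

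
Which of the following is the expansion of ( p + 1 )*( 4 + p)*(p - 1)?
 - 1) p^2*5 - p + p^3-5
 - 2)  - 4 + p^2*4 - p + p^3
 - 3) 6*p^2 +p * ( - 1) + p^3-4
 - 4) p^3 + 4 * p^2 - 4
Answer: 2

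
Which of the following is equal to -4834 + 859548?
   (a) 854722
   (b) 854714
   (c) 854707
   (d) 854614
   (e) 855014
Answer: b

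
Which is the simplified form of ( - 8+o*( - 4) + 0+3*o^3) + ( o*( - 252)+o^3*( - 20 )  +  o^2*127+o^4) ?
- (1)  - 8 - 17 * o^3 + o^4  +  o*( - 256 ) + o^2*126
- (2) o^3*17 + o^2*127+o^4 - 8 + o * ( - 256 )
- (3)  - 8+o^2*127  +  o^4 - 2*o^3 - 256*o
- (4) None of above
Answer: 4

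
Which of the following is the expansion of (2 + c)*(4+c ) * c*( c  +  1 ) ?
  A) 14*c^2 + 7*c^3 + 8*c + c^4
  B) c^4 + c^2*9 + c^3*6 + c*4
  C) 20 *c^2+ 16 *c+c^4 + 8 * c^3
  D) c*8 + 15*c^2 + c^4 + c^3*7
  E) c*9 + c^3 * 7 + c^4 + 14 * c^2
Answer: A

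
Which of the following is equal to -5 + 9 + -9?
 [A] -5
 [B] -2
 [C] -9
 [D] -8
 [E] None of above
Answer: A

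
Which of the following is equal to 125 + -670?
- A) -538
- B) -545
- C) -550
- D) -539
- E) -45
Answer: B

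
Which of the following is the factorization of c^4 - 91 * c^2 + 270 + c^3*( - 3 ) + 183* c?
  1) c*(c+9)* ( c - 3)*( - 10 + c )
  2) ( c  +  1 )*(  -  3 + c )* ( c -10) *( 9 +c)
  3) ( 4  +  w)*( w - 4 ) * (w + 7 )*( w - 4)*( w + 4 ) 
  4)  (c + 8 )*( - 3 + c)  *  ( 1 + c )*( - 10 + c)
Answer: 2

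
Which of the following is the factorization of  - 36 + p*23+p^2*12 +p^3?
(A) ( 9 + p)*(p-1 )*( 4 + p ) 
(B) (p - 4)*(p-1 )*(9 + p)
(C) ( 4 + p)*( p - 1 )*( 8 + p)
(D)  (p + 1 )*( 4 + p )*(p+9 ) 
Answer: A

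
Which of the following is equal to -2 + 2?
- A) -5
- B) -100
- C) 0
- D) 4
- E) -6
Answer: C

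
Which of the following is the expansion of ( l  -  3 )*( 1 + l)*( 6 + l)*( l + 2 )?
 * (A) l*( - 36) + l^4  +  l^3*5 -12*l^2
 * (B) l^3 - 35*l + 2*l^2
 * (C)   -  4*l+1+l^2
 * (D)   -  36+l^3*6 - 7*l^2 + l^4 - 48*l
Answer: D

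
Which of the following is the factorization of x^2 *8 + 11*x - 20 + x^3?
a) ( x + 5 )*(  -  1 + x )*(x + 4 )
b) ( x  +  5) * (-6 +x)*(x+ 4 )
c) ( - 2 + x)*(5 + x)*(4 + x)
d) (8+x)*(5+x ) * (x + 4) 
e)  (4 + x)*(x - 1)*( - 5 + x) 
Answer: a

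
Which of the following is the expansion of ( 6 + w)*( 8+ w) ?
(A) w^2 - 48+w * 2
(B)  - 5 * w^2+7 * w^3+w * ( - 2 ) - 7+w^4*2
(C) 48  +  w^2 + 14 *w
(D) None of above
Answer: C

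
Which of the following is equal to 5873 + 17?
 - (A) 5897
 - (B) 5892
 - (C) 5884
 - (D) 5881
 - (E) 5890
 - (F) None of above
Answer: E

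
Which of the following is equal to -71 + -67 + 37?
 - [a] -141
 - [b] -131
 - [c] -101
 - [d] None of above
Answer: c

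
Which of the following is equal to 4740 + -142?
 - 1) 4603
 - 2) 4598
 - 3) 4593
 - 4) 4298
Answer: 2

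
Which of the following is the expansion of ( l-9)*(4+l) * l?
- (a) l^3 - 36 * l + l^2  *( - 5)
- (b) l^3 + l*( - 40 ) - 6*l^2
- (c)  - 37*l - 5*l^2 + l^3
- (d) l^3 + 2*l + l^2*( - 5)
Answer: a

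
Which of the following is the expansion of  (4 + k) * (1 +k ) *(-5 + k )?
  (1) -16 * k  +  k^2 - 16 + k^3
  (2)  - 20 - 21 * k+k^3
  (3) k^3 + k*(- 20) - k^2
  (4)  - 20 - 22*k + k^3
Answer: 2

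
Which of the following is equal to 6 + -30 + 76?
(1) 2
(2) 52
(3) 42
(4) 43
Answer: 2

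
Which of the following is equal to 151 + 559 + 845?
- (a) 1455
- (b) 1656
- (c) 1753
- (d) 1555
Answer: d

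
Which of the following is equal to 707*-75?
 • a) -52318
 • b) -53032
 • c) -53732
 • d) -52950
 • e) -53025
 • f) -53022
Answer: e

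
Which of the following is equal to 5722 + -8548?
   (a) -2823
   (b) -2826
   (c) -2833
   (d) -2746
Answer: b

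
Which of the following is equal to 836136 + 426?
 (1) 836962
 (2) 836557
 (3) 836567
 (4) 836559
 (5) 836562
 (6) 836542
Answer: 5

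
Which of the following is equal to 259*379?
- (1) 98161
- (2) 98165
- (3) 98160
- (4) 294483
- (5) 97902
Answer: 1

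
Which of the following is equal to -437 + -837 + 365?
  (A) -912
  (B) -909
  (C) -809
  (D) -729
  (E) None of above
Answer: B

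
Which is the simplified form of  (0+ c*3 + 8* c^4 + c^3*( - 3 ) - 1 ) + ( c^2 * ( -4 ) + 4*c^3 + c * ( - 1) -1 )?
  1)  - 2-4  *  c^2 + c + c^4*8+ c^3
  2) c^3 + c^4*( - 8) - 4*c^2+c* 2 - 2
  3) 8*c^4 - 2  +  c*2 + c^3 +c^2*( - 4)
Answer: 3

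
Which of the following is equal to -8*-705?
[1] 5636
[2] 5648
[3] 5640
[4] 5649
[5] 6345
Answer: 3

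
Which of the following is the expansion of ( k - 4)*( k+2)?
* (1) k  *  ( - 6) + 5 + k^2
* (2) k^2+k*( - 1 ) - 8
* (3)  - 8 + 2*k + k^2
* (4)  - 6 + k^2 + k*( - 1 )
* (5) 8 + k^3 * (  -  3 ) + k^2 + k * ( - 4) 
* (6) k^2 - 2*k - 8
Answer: 6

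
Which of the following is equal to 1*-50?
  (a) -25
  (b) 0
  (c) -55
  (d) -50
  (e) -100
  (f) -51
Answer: d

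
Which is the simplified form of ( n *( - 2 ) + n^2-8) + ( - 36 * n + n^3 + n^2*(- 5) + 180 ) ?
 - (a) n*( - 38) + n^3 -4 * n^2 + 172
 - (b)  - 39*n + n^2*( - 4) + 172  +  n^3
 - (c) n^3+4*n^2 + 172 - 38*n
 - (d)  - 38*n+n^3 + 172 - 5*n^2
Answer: a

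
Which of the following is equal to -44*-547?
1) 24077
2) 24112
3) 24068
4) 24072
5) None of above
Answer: 3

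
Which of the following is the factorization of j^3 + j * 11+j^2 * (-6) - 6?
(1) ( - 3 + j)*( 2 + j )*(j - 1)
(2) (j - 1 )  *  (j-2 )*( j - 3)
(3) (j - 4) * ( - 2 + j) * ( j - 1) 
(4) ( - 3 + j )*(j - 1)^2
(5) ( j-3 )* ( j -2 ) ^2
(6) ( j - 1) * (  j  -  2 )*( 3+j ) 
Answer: 2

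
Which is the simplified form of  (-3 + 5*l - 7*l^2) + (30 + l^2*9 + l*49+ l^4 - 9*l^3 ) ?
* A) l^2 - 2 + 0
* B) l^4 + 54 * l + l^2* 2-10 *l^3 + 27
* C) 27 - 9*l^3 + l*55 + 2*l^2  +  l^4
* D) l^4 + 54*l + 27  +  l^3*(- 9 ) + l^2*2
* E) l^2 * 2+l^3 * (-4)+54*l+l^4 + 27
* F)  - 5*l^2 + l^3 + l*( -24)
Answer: D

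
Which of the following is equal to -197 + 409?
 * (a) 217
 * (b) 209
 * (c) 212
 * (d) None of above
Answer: c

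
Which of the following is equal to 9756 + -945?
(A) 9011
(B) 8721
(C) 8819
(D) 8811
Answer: D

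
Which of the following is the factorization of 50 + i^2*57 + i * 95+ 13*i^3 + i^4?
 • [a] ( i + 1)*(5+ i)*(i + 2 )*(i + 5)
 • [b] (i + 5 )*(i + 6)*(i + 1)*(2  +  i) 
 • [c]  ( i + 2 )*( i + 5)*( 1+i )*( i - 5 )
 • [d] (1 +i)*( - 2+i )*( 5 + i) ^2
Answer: a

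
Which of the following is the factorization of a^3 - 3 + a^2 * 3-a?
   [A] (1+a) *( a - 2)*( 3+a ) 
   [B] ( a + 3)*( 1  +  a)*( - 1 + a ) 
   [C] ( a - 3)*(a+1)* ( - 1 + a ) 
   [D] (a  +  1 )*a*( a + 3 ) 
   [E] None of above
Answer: B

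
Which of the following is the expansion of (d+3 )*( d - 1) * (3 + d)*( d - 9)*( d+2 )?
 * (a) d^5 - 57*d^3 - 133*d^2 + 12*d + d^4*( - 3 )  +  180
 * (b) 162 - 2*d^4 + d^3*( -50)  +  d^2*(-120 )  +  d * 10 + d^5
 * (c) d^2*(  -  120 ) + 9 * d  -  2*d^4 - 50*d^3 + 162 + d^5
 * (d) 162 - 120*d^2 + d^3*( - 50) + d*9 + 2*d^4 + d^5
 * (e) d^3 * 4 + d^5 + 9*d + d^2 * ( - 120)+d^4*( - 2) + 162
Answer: c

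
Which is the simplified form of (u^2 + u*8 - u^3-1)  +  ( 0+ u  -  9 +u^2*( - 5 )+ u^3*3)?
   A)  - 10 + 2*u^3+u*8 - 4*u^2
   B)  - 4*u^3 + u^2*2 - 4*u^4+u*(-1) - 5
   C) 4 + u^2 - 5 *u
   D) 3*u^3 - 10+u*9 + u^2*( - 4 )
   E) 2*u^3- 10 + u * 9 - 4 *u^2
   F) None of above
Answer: E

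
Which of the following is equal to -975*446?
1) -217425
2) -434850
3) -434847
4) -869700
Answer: 2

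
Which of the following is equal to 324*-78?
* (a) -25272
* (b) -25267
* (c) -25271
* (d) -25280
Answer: a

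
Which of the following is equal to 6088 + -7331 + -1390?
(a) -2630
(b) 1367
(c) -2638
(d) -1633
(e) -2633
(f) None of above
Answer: e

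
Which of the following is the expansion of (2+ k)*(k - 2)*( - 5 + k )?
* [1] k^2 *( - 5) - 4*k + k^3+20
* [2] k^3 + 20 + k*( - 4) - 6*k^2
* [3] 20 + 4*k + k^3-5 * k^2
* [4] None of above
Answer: 1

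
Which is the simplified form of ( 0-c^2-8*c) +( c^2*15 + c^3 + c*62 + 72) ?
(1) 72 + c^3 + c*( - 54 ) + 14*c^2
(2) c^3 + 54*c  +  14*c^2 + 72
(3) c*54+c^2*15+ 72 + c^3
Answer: 2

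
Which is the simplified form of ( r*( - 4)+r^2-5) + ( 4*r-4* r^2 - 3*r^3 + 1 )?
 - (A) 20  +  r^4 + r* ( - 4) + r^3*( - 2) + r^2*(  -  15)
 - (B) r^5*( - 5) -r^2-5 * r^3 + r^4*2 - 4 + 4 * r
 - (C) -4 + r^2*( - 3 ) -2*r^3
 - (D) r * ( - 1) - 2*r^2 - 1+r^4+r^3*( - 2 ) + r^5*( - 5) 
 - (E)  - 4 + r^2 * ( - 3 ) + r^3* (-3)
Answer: E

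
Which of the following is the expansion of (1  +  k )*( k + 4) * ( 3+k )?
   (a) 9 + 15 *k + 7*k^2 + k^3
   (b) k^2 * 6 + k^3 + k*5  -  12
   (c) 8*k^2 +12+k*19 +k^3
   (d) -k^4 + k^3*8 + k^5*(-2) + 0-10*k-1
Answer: c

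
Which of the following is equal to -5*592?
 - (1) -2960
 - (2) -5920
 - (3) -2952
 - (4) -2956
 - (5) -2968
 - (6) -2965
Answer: 1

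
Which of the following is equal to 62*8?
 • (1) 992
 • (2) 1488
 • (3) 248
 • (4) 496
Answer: 4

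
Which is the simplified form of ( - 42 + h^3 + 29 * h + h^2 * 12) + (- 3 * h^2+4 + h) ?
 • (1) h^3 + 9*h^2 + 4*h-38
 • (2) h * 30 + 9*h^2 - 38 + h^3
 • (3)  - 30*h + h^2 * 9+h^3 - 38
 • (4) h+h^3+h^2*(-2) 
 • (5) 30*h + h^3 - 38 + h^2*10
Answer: 2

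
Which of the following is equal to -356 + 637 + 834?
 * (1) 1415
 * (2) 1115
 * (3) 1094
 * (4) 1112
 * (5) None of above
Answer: 2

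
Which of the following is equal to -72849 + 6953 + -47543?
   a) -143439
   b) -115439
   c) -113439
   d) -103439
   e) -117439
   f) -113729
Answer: c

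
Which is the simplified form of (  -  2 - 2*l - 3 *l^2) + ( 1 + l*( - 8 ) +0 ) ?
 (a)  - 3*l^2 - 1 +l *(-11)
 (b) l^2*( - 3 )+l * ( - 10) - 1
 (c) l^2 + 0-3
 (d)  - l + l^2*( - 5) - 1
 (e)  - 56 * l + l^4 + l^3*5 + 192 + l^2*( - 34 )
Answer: b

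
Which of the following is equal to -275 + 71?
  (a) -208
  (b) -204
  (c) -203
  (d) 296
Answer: b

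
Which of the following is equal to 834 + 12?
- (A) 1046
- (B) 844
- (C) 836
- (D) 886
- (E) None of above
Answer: E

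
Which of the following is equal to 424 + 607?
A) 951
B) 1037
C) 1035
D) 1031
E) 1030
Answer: D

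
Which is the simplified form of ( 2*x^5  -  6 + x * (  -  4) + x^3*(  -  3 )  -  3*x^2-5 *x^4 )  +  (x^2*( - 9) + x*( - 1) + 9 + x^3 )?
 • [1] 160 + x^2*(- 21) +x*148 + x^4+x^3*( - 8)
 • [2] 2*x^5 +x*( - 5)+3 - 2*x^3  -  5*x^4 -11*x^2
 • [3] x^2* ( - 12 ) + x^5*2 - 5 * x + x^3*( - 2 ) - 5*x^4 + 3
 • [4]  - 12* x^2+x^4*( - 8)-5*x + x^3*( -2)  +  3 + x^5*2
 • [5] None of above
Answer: 3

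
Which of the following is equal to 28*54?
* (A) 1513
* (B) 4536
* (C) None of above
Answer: C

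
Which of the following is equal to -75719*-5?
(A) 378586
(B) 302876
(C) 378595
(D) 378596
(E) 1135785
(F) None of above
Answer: C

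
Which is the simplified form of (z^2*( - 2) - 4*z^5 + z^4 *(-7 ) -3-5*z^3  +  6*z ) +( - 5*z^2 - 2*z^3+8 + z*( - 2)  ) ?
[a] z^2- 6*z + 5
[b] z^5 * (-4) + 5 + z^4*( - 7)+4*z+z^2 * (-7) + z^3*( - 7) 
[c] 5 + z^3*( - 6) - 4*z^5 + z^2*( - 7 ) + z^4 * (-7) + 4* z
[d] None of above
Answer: b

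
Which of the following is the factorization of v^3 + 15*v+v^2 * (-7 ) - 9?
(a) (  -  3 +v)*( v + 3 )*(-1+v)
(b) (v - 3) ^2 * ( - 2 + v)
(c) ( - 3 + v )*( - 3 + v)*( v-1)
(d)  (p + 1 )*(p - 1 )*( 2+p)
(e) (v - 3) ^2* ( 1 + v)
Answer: c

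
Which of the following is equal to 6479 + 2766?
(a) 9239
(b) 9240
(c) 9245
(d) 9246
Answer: c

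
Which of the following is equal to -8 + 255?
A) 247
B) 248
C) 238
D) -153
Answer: A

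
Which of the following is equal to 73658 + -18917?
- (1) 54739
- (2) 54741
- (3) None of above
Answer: 2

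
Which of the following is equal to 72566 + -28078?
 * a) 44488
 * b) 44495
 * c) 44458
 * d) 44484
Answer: a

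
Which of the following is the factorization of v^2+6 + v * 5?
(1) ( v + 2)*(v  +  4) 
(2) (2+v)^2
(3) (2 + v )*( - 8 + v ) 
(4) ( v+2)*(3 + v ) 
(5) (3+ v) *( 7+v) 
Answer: 4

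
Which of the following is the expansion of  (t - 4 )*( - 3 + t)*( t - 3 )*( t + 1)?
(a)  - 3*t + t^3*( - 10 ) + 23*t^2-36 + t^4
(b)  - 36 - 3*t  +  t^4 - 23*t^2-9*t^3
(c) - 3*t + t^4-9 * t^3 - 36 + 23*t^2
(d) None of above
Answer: c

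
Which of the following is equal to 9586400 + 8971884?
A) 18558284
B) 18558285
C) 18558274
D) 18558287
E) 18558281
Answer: A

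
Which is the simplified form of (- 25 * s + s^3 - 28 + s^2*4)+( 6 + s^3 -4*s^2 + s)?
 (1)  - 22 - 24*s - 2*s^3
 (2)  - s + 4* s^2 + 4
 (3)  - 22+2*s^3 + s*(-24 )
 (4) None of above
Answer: 3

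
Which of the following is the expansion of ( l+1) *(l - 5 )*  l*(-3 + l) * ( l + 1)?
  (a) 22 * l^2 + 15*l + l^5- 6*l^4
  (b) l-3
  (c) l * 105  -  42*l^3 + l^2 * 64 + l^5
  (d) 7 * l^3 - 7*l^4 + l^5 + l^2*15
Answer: a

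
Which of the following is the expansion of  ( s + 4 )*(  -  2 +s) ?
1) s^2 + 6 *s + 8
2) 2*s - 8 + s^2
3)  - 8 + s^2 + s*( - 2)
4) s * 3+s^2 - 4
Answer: 2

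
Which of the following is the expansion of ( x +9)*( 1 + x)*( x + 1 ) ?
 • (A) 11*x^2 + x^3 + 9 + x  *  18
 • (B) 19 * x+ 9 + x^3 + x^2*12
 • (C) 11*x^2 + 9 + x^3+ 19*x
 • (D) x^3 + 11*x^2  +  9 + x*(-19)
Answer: C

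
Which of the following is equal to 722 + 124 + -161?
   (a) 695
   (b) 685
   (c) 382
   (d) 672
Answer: b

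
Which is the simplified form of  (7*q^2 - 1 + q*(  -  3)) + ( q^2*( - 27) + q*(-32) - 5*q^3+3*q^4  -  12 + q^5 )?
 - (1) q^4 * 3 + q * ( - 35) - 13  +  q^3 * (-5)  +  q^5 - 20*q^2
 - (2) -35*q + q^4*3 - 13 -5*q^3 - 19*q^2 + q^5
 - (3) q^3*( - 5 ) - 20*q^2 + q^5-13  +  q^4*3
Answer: 1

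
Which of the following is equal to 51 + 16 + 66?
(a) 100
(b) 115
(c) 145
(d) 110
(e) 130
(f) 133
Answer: f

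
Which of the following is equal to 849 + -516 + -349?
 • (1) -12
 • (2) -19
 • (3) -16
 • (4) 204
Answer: 3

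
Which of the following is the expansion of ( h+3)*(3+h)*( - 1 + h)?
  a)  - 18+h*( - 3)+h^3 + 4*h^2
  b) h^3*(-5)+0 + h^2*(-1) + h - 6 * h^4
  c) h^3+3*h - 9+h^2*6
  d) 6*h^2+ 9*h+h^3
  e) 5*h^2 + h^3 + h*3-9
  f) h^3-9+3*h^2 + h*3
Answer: e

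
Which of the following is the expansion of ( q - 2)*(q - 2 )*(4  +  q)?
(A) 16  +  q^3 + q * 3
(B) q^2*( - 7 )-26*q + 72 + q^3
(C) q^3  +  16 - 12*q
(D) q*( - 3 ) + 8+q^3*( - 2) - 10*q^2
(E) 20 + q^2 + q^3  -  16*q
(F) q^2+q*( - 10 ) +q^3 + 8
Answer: C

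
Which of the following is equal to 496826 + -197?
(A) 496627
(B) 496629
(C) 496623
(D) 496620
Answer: B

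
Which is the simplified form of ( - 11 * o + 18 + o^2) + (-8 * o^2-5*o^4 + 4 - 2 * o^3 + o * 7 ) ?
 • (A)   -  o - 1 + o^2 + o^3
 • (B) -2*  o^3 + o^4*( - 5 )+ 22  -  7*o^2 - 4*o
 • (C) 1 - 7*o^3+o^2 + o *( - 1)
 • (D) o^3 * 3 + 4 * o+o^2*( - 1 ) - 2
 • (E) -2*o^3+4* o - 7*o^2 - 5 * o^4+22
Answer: B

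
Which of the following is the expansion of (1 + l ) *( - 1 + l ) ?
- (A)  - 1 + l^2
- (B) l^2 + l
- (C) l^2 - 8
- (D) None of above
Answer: A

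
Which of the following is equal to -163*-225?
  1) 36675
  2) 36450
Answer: 1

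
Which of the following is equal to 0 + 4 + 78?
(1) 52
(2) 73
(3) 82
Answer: 3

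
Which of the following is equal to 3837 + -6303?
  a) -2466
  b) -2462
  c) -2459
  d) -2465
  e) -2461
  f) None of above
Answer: a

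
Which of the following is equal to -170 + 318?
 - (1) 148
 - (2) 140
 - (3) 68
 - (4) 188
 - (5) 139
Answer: 1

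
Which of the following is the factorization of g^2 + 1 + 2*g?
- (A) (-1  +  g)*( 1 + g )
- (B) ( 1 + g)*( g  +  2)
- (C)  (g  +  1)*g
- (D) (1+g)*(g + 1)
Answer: D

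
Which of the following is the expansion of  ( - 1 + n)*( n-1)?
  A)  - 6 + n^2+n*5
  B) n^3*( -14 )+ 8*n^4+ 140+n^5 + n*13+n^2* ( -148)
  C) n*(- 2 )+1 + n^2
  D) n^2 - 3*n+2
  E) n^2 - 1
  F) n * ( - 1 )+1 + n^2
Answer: C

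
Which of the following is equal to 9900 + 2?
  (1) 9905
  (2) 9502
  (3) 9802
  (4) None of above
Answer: 4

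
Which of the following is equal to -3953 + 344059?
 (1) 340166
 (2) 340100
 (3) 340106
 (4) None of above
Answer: 3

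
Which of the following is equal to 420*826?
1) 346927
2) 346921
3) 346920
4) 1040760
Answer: 3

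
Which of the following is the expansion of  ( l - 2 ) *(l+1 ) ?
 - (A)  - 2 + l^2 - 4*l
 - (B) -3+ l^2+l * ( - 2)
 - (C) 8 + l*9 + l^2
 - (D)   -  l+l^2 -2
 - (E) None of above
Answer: D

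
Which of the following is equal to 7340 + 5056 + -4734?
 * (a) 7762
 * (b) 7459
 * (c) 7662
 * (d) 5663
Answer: c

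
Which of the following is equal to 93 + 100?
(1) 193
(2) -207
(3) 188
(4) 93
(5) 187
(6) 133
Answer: 1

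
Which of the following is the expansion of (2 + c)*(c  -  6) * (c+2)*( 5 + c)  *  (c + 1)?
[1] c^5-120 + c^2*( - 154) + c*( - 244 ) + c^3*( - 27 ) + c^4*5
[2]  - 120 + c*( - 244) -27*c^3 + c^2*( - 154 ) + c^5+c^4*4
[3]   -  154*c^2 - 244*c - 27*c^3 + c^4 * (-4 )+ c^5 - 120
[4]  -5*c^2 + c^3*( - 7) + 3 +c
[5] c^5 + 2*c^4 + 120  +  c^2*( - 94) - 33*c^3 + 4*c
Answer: 2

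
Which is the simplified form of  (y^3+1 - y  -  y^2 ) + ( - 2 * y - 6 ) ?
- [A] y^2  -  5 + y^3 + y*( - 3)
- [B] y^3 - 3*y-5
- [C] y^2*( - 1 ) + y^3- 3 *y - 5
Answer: C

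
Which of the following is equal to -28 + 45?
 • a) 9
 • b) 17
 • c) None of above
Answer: b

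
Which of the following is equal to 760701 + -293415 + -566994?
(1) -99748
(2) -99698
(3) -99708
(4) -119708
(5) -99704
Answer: 3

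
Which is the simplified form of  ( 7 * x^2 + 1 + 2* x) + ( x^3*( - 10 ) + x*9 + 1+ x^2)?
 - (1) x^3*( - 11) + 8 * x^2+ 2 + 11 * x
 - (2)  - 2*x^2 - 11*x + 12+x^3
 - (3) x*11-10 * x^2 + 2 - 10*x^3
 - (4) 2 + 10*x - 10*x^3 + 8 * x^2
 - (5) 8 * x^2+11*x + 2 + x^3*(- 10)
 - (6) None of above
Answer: 5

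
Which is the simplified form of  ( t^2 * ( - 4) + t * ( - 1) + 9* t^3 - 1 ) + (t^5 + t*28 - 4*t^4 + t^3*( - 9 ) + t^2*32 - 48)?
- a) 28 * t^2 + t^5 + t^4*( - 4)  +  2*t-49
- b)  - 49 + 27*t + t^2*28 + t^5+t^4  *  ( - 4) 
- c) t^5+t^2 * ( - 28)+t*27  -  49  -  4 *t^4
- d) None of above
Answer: b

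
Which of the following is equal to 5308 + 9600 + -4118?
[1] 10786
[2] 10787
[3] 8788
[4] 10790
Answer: 4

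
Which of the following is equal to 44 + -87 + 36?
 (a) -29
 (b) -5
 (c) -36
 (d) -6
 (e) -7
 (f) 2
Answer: e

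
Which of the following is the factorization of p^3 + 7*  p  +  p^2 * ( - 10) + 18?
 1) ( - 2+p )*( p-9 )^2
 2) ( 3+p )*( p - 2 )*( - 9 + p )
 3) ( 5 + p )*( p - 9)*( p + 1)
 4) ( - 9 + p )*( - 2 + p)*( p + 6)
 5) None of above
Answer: 5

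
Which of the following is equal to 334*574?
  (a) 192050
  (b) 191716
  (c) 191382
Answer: b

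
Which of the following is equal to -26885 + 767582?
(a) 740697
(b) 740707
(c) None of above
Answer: a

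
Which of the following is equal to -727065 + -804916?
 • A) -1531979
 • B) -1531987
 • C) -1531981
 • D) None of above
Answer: C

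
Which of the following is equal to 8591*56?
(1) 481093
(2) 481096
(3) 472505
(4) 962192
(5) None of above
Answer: 2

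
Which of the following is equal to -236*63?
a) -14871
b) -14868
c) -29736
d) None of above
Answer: b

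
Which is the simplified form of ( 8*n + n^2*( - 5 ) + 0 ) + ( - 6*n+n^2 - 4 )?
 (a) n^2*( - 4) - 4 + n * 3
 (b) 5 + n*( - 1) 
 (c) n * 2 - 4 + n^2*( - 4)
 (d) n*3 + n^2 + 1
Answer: c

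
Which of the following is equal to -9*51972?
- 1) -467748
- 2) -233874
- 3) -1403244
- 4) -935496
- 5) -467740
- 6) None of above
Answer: 1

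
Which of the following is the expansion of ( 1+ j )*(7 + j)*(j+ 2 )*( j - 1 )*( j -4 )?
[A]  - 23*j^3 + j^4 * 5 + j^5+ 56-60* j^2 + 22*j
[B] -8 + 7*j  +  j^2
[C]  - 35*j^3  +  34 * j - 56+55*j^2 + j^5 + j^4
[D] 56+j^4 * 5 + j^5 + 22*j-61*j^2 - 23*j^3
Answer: D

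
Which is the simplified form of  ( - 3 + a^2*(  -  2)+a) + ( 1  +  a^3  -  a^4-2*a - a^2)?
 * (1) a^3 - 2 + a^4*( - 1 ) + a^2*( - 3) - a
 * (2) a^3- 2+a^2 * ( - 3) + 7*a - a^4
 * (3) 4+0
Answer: 1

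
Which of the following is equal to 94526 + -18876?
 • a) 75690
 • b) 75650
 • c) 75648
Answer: b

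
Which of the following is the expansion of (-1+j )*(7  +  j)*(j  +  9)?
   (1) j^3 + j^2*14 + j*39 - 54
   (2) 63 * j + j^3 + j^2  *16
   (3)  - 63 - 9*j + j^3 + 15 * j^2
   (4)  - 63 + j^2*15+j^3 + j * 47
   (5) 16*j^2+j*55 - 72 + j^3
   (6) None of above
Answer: 4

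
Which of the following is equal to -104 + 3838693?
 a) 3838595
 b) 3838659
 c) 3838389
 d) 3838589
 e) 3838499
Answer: d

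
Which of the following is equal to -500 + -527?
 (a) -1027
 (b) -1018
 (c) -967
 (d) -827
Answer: a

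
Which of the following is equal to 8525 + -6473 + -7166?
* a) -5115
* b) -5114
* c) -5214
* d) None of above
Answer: b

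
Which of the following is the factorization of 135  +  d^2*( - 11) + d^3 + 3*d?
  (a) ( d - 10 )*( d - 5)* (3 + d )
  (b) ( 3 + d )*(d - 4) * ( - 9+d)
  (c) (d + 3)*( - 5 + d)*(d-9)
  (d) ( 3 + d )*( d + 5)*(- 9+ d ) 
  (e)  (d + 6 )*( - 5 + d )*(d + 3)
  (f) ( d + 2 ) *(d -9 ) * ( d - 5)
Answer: c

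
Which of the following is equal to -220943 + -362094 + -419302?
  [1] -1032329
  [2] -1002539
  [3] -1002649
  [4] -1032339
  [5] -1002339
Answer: 5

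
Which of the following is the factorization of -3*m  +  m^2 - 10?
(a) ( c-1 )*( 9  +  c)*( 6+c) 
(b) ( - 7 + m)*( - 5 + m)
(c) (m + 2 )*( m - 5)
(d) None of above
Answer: c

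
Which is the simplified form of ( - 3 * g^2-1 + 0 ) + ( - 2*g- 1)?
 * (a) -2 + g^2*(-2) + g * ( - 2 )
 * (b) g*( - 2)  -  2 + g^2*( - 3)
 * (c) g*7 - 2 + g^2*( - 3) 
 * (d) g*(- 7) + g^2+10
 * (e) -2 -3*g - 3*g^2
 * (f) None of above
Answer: b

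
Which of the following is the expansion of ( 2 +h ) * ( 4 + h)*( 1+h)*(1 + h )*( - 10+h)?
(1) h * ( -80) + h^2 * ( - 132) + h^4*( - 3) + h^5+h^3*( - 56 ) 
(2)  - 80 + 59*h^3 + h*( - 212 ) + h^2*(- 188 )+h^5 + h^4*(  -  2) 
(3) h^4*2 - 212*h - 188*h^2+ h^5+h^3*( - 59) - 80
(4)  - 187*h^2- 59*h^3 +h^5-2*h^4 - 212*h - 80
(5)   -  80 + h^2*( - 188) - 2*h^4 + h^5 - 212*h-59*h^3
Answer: 5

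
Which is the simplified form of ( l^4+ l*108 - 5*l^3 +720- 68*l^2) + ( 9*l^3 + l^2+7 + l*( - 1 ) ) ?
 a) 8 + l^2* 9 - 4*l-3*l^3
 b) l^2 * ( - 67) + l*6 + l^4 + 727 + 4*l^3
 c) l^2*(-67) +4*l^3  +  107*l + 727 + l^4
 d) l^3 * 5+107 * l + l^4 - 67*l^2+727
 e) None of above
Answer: c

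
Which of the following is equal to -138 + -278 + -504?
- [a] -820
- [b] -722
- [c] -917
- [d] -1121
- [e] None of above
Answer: e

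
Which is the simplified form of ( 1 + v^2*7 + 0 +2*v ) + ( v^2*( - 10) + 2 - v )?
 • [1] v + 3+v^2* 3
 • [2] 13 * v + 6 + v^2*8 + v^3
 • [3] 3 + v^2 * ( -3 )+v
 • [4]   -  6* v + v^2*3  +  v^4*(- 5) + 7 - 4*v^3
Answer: 3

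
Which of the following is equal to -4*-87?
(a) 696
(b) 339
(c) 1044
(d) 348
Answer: d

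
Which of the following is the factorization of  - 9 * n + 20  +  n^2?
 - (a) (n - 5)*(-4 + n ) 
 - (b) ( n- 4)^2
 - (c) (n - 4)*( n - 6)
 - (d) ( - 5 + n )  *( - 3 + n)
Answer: a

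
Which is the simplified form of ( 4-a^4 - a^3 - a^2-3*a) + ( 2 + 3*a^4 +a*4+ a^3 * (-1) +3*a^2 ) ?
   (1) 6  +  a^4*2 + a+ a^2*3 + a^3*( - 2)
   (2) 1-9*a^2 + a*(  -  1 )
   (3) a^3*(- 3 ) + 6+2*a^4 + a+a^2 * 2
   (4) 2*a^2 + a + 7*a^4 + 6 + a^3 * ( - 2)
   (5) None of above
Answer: 5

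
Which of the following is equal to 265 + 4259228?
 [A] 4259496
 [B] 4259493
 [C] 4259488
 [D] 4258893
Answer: B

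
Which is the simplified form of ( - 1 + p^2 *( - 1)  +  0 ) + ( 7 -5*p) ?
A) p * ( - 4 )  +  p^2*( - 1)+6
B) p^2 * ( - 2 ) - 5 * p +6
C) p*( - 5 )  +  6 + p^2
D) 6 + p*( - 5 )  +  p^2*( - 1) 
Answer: D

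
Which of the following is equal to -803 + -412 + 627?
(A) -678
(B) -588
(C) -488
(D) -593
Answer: B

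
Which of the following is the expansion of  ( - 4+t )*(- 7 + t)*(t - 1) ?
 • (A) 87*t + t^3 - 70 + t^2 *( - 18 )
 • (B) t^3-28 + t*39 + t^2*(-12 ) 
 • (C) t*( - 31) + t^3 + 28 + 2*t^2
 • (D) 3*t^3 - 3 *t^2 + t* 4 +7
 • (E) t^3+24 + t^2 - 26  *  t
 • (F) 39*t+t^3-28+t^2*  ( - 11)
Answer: B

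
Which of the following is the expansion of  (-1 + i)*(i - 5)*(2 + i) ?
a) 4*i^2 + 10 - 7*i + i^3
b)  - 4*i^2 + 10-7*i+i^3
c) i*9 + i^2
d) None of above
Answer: b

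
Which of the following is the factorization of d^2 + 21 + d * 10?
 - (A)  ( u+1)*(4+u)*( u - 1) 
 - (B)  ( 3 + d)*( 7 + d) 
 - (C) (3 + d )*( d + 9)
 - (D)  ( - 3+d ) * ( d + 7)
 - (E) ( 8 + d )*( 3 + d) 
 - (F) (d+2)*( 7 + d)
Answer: B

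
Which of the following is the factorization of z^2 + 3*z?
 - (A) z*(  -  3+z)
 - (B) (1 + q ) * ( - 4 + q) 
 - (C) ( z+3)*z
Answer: C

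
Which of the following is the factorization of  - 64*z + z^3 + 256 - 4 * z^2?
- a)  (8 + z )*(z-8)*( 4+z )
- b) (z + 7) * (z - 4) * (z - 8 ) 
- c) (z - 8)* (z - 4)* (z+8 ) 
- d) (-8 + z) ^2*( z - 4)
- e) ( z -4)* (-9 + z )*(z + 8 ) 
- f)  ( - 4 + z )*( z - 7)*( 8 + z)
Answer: c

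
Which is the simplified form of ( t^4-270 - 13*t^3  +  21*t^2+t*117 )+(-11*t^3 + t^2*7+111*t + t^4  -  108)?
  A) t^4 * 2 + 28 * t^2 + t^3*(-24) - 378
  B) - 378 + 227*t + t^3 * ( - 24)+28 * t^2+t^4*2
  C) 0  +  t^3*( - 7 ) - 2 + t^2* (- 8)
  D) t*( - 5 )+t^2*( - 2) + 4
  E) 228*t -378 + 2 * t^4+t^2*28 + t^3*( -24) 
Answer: E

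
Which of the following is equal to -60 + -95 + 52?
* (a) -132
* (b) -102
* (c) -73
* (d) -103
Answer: d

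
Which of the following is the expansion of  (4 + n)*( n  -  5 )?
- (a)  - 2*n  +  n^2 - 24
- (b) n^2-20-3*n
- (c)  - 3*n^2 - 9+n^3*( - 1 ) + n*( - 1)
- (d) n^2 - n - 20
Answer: d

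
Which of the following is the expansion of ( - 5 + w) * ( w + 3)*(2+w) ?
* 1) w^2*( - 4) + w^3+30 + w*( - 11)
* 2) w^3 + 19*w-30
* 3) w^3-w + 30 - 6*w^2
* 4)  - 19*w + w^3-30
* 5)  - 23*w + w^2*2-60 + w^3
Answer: 4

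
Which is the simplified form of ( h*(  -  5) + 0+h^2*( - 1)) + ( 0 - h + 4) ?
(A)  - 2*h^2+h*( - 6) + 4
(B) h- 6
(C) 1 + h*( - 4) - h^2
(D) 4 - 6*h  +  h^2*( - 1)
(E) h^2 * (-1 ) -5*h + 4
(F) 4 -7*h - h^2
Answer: D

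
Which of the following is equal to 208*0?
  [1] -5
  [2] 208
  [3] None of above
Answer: 3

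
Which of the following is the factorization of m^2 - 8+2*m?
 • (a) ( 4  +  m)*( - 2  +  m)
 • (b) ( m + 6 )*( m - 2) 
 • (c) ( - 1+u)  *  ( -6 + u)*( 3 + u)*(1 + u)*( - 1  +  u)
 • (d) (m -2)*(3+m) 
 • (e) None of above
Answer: a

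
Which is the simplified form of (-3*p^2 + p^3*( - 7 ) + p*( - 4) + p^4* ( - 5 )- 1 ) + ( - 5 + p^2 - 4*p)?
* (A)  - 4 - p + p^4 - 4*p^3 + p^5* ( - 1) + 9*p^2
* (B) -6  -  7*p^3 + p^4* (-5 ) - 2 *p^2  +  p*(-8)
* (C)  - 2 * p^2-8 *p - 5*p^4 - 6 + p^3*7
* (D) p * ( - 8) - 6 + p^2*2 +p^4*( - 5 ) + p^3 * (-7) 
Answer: B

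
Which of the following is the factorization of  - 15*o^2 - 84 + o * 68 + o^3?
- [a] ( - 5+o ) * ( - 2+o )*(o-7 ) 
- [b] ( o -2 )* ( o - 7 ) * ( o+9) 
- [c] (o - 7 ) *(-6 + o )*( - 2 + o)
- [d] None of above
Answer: c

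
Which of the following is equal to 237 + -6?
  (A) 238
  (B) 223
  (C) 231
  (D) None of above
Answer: C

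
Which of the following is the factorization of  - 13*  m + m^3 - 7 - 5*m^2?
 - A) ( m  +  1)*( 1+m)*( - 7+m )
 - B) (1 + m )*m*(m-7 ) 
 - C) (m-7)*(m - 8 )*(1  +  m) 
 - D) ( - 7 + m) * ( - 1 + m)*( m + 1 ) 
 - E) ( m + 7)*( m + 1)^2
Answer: A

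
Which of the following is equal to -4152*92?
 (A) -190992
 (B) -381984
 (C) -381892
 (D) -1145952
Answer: B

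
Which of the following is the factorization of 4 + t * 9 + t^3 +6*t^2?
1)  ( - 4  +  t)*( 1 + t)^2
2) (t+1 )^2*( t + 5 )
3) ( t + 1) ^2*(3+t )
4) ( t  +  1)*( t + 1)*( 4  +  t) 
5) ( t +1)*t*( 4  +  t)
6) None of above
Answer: 4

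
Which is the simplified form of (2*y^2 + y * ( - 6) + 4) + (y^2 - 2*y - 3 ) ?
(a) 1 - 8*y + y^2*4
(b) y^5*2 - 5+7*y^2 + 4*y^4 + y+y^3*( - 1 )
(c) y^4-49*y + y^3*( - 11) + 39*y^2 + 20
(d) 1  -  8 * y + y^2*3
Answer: d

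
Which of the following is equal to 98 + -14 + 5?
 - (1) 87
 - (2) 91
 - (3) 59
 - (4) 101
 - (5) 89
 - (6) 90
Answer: 5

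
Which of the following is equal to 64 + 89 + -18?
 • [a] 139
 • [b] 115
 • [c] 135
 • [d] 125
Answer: c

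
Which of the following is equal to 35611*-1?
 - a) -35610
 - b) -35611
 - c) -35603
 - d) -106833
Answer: b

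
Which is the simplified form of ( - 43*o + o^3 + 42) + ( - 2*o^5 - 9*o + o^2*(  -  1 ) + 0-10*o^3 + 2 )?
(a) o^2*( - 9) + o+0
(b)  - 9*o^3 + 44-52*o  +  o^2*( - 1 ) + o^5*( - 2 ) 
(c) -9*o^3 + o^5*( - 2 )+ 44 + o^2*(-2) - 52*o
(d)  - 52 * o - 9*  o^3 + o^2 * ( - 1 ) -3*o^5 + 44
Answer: b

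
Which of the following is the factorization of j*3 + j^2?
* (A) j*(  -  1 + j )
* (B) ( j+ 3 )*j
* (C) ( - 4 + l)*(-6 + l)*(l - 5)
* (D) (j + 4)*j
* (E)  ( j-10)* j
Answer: B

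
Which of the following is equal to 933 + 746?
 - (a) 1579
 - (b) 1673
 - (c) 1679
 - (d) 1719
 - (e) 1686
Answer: c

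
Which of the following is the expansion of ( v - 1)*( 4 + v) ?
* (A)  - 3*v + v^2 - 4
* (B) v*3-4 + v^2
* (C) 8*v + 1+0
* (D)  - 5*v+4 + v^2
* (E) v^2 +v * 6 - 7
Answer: B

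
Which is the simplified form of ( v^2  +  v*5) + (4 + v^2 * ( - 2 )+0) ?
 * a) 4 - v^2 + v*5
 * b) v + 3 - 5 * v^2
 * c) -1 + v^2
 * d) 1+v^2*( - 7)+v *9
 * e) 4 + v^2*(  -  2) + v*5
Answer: a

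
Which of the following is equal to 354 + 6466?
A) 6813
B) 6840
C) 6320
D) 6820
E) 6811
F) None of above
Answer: D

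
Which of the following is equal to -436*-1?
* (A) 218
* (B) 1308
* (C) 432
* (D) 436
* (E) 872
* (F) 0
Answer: D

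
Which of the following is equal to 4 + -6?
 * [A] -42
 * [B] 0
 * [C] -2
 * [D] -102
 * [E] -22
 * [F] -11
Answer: C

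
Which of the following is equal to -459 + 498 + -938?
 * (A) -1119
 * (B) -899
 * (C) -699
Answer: B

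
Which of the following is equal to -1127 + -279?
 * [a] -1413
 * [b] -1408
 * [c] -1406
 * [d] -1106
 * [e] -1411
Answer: c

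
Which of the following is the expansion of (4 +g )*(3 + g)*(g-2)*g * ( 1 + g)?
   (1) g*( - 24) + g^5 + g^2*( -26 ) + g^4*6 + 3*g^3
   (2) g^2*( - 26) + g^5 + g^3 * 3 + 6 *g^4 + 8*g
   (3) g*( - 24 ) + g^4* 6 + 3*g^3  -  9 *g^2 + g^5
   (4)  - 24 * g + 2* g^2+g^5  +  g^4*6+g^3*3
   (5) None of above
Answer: 1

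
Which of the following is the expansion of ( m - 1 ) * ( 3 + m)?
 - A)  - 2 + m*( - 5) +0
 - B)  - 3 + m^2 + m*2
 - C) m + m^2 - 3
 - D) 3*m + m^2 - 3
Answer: B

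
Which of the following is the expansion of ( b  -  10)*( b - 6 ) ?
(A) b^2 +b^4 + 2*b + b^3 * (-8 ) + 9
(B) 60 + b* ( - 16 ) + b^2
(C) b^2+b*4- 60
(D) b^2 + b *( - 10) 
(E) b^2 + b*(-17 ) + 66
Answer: B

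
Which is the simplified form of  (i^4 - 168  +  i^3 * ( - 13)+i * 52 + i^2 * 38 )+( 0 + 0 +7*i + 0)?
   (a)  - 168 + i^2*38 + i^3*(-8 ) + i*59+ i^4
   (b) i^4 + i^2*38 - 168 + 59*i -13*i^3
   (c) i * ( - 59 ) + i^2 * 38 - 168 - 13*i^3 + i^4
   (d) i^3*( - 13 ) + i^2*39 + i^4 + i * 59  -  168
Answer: b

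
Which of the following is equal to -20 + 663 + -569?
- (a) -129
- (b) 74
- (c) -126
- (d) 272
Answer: b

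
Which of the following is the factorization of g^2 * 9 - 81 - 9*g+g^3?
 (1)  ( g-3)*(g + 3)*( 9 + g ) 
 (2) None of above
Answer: 1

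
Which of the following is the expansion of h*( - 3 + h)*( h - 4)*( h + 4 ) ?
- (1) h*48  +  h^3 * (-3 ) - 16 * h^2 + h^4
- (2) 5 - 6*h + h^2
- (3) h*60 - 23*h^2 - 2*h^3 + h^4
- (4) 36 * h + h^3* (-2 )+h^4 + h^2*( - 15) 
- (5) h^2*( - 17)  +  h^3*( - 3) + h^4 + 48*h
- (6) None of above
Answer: 1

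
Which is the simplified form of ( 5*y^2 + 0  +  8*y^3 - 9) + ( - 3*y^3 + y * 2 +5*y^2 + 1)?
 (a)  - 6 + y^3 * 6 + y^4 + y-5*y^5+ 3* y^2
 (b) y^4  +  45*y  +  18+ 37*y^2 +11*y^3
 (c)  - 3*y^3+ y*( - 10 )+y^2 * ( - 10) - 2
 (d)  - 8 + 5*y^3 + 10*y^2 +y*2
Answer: d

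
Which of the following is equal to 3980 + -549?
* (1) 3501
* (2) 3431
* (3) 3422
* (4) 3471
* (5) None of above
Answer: 2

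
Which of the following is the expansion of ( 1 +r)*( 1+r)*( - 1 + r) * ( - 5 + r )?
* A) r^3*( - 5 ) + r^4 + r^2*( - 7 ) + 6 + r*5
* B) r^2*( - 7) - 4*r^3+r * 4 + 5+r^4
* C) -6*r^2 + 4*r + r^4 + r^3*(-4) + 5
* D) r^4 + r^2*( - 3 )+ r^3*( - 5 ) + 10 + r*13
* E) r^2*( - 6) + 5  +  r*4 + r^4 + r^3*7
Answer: C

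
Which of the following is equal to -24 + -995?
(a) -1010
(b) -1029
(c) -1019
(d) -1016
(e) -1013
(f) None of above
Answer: c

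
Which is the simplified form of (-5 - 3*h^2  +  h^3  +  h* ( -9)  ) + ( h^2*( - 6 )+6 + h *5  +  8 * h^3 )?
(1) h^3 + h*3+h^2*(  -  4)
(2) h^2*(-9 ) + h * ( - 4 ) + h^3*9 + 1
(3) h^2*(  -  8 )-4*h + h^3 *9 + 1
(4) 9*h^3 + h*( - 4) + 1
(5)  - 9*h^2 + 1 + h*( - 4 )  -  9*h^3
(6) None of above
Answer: 2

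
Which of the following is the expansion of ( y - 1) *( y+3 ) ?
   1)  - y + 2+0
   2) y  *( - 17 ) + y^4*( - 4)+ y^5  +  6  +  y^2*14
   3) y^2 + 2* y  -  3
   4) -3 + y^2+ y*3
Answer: 3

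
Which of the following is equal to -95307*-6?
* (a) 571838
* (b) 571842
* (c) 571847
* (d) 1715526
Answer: b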